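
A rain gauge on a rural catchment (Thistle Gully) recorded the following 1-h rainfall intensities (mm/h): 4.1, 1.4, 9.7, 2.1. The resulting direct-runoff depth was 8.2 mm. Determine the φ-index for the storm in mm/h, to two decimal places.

Only the 2 blocks with intensity above φ contribute runoff: 4.1, 9.7 mm/h.
Σ(I−φ)·Δt = d  ⇒  (4.1+9.7 − 2φ)·1 = 8.2
φ = (13.80 − 8.2/1) / 2 = 2.80 mm/h.

φ ≈ 2.80 mm/h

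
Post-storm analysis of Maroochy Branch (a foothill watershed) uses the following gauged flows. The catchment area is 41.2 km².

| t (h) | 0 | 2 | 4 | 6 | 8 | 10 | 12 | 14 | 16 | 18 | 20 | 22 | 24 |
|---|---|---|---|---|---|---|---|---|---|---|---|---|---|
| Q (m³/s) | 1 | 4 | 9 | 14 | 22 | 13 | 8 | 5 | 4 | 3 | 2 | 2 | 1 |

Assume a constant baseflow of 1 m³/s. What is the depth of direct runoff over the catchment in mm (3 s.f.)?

Direct runoff: 0.0, 3.0, 8.0, 13.0, 21.0, 12.0, 7.0, 4.0, 3.0, 2.0, 1.0, 1.0, 0.0 m³/s; ΣQ_DR = 75.00 m³/s.
V = ΣQ_DR · Δt = 75.00 × 7200 s = 5.400 × 10^5 m³.
Over A = 41.2 km², depth = V / A = 13.1 mm.

d ≈ 13.1 mm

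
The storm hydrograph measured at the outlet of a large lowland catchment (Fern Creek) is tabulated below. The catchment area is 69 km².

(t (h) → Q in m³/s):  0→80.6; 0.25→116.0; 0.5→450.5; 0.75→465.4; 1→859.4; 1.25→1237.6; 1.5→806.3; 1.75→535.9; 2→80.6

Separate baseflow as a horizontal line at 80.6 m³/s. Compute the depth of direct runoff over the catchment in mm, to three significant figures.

d ≈ 51.0 mm

Direct runoff: 0.0, 35.4, 369.9, 384.8, 778.8, 1157.0, 725.7, 455.3, 0.0 m³/s; ΣQ_DR = 3907 m³/s.
V = ΣQ_DR · Δt = 3907 × 900 s = 3.516 × 10^6 m³.
Over A = 69 km², depth = V / A = 51.0 mm.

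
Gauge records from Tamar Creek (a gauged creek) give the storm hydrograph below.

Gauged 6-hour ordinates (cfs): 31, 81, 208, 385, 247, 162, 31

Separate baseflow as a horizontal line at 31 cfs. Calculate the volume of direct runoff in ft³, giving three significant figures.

Direct-runoff ordinates (Q − Q_b): 0.0, 50.0, 177.0, 354.0, 216.0, 131.0, 0.0 cfs.
ΣQ_DR = 928.0 cfs.
With Δt = 6 h = 21600 s, V = ΣQ_DR · Δt = 928.0 × 21600 = 2.00 × 10^7 ft³.

V ≈ 2.00 × 10^7 ft³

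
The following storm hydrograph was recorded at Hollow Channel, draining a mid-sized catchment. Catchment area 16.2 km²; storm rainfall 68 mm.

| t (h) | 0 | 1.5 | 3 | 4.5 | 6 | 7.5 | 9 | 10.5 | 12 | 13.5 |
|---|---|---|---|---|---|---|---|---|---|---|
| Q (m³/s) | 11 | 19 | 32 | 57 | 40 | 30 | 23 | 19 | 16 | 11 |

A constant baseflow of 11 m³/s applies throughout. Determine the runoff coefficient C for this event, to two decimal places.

C ≈ 0.73

ΣQ_DR = 148.0 m³/s; V = ΣQ_DR·Δt = 7.992 × 10^5 m³.
Runoff depth d = V / A = 49.33 mm.
C = d / P = 49.33 / 68 = 0.73.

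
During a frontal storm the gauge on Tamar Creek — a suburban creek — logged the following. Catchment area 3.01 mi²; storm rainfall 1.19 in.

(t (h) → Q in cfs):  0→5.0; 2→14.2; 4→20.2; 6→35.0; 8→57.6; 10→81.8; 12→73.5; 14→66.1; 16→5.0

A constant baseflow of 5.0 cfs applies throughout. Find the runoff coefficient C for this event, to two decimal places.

ΣQ_DR = 313.4 cfs; V = ΣQ_DR·Δt = 2.256 × 10^6 ft³.
Runoff depth d = V / A = 0.3227 in.
C = d / P = 0.3227 / 1.19 = 0.27.

C ≈ 0.27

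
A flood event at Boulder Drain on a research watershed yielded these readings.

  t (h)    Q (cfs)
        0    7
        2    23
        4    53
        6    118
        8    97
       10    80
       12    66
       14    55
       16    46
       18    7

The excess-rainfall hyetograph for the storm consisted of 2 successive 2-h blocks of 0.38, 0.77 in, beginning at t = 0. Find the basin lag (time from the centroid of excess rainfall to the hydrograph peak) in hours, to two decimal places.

t_L ≈ 3.66 h

Centroid of excess rainfall: t_c = Σ P_i·t̄_i / ΣP_i = 2.3391 h (block centres at 1, 3 h).
Hydrograph peak occurs at t = 6 h, so basin lag t_L = 6 − 2.3391 = 3.66 h.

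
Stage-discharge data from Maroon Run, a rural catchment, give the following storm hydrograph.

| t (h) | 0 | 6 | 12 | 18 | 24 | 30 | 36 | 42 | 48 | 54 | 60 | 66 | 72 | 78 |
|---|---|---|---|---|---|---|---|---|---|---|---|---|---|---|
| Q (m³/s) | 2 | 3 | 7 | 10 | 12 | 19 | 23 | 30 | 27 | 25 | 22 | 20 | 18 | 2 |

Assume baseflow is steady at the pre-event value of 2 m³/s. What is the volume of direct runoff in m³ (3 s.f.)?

V ≈ 4.15 × 10^6 m³

Direct-runoff ordinates (Q − Q_b): 0.0, 1.0, 5.0, 8.0, 10.0, 17.0, 21.0, 28.0, 25.0, 23.0, 20.0, 18.0, 16.0, 0.0 m³/s.
ΣQ_DR = 192.0 m³/s.
With Δt = 6 h = 21600 s, V = ΣQ_DR · Δt = 192.0 × 21600 = 4.15 × 10^6 m³.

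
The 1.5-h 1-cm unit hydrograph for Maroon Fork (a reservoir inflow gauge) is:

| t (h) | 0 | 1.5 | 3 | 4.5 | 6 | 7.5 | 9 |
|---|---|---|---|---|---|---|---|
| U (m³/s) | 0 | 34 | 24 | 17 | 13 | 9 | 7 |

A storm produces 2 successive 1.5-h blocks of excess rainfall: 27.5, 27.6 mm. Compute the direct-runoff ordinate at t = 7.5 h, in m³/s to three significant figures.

By discrete convolution, Q_j = Σ (P_i / 10 mm) · U_{j−i}.
At t = 7.5 h (j=5): Q = (27.5/10)·9 + (27.6/10)·13 = 60.6 m³/s.

Q ≈ 60.6 m³/s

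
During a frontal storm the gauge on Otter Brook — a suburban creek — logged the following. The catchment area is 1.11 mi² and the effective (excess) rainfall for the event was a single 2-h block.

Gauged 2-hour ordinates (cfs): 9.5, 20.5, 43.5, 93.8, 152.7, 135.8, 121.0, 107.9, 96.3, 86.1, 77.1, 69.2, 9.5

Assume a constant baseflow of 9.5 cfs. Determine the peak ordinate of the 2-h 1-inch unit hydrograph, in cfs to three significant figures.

Direct runoff: 0.0, 11.0, 34.0, 84.3, 143.2, 126.3, 111.5, 98.4, 86.8, 76.6, 67.6, 59.7, 0.0 cfs; ΣQ_DR = 899.4 cfs, peak = 143.2 cfs.
Runoff depth d = ΣQ_DR·Δt / A = 899.4 × 7200 / (1.11 mi²) = 2.511 in.
The 1-inch UH is the DRH scaled by (1 in)/d, so U_p = 143.2 × 1/2.511 = 57.0 cfs.

U_p ≈ 57.0 cfs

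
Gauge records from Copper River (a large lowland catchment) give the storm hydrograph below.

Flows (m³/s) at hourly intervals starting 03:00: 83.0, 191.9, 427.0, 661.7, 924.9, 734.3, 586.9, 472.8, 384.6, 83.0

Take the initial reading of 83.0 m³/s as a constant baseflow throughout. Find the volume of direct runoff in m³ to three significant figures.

Direct-runoff ordinates (Q − Q_b): 0.0, 108.9, 344.0, 578.7, 841.9, 651.3, 503.9, 389.8, 301.6, 0.0 m³/s.
ΣQ_DR = 3720 m³/s.
With Δt = 1 h = 3600 s, V = ΣQ_DR · Δt = 3720 × 3600 = 1.34 × 10^7 m³.

V ≈ 1.34 × 10^7 m³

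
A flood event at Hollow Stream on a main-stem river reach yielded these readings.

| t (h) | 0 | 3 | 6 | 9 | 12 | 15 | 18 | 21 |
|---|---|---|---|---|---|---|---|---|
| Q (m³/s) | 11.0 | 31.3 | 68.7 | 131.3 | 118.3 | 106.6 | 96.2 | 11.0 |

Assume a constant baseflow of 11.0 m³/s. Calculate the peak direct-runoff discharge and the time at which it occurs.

Q_p = 120.3 m³/s at t = 9 h

Subtracting baseflow gives direct-runoff ordinates: 0.0, 20.3, 57.7, 120.3, 107.3, 95.6, 85.2, 0.0 m³/s.
The maximum is 120.3 m³/s, occurring at the reading for t = 9 h.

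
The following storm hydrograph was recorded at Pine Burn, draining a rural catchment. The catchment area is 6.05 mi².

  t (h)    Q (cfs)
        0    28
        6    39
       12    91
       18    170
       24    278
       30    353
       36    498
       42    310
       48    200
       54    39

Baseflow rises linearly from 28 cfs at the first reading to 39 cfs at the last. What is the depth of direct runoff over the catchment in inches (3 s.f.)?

d ≈ 2.57 in

Direct runoff: 0.00, 9.78, 60.56, 138.33, 245.11, 318.89, 462.67, 273.44, 162.22, 0.00 cfs; ΣQ_DR = 1671 cfs.
V = ΣQ_DR · Δt = 1671 × 21600 s = 3.609 × 10^7 ft³.
Over A = 6.05 mi², depth = V / A = 2.57 in.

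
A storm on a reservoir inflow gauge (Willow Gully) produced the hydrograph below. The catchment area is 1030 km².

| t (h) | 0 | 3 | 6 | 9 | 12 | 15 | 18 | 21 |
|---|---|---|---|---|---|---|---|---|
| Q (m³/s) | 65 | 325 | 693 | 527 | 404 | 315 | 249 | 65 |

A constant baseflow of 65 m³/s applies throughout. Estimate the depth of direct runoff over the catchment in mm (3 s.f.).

d ≈ 22.3 mm

Direct runoff: 0.0, 260.0, 628.0, 462.0, 339.0, 250.0, 184.0, 0.0 m³/s; ΣQ_DR = 2123 m³/s.
V = ΣQ_DR · Δt = 2123 × 10800 s = 2.293 × 10^7 m³.
Over A = 1030 km², depth = V / A = 22.3 mm.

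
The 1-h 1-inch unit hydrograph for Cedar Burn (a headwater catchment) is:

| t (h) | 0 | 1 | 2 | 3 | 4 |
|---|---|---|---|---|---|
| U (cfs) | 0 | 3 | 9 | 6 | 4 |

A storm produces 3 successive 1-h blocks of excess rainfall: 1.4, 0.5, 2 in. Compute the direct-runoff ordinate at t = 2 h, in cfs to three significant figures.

Q ≈ 14.1 cfs

By discrete convolution, Q_j = Σ (P_i / 1 in) · U_{j−i}.
At t = 2 h (j=2): Q = (1.4/1)·9 + (0.5/1)·3 + (2/1)·0 = 14.1 cfs.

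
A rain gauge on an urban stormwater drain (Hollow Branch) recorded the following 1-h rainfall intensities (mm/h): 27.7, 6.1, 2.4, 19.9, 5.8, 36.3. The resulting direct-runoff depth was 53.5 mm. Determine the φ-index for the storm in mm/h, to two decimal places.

φ ≈ 10.13 mm/h

Only the 3 blocks with intensity above φ contribute runoff: 27.7, 19.9, 36.3 mm/h.
Σ(I−φ)·Δt = d  ⇒  (27.7+19.9+36.3 − 3φ)·1 = 53.5
φ = (83.90 − 53.5/1) / 3 = 10.13 mm/h.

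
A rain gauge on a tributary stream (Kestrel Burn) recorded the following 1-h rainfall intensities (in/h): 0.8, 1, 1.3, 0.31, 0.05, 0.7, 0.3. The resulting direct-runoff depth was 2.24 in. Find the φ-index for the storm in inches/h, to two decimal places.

φ ≈ 0.39 in/h

Only the 4 blocks with intensity above φ contribute runoff: 0.8, 1, 1.3, 0.7 in/h.
Σ(I−φ)·Δt = d  ⇒  (0.8+1+1.3+0.7 − 4φ)·1 = 2.24
φ = (3.800 − 2.24/1) / 4 = 0.39 in/h.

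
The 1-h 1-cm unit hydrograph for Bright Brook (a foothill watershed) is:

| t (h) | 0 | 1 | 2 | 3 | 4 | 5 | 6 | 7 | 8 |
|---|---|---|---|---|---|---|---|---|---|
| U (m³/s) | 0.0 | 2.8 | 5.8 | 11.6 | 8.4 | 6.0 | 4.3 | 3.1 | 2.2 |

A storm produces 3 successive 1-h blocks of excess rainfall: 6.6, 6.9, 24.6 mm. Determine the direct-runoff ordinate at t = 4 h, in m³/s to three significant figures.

Q ≈ 27.8 m³/s

By discrete convolution, Q_j = Σ (P_i / 10 mm) · U_{j−i}.
At t = 4 h (j=4): Q = (6.6/10)·8.4 + (6.9/10)·11.6 + (24.6/10)·5.8 = 27.8 m³/s.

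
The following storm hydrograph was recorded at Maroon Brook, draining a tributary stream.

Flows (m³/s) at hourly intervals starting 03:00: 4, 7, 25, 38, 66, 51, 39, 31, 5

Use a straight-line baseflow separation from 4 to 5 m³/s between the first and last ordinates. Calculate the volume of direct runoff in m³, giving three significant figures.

V ≈ 8.12 × 10^5 m³

Direct-runoff ordinates (Q − Q_b): 0.00, 2.88, 20.75, 33.62, 61.50, 46.38, 34.25, 26.12, 0.00 m³/s.
ΣQ_DR = 225.5 m³/s.
With Δt = 1 h = 3600 s, V = ΣQ_DR · Δt = 225.5 × 3600 = 8.12 × 10^5 m³.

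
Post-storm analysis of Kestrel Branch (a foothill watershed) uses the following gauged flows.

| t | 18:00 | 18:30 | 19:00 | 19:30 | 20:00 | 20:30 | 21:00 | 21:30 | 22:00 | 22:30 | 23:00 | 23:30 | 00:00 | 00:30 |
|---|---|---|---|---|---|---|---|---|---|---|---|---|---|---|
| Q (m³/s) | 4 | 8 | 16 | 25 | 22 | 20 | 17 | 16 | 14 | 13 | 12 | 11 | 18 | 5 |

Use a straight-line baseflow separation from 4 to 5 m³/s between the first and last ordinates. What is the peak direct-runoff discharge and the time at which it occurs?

Subtracting baseflow gives direct-runoff ordinates: 0.00, 3.92, 11.85, 20.77, 17.69, 15.62, 12.54, 11.46, 9.38, 8.31, 7.23, 6.15, 13.08, 0.00 m³/s.
The maximum is 20.77 m³/s, occurring at the reading for t = 19:30.

Q_p = 20.77 m³/s at t = 19:30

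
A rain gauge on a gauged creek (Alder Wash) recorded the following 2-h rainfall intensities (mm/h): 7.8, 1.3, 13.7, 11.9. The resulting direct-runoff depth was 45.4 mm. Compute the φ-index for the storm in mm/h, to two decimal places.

φ ≈ 3.57 mm/h

Only the 3 blocks with intensity above φ contribute runoff: 7.8, 13.7, 11.9 mm/h.
Σ(I−φ)·Δt = d  ⇒  (7.8+13.7+11.9 − 3φ)·2 = 45.4
φ = (33.40 − 45.4/2) / 3 = 3.57 mm/h.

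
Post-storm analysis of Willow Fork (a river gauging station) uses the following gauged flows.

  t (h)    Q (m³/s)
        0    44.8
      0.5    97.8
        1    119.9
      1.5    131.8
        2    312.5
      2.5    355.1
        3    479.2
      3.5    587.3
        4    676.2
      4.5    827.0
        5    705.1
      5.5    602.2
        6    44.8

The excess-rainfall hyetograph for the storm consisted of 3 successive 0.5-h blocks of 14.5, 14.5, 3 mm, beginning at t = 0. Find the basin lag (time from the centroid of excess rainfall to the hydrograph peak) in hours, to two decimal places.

t_L ≈ 3.93 h

Centroid of excess rainfall: t_c = Σ P_i·t̄_i / ΣP_i = 0.5703 h (block centres at 0.25, 0.75, 1.25 h).
Hydrograph peak occurs at t = 4.5 h, so basin lag t_L = 4.5 − 0.5703 = 3.93 h.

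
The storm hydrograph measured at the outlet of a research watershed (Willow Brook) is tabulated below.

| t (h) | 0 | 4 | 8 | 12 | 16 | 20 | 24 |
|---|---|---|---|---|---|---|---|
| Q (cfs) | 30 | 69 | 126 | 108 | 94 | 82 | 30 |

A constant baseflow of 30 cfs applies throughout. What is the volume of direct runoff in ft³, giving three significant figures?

V ≈ 4.74 × 10^6 ft³

Direct-runoff ordinates (Q − Q_b): 0.0, 39.0, 96.0, 78.0, 64.0, 52.0, 0.0 cfs.
ΣQ_DR = 329.0 cfs.
With Δt = 4 h = 14400 s, V = ΣQ_DR · Δt = 329.0 × 14400 = 4.74 × 10^6 ft³.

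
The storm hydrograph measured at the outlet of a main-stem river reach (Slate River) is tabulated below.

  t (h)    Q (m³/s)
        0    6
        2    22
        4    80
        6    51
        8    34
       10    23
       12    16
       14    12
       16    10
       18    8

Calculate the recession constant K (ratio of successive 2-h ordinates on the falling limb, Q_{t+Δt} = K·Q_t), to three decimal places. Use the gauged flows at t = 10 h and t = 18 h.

Using the recession-limb readings at t = 10 h and t = 18 h: Q falls from 23 to 8 m³/s over 4 intervals.
K = (Q₂/Q₁)^(1/4) = (8/23)^(1/4) = 0.768.

K ≈ 0.768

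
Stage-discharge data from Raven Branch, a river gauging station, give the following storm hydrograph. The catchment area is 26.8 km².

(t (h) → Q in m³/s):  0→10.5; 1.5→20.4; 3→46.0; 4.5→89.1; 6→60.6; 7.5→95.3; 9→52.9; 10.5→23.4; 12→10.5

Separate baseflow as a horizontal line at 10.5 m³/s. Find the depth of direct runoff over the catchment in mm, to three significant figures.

Direct runoff: 0.0, 9.9, 35.5, 78.6, 50.1, 84.8, 42.4, 12.9, 0.0 m³/s; ΣQ_DR = 314.2 m³/s.
V = ΣQ_DR · Δt = 314.2 × 5400 s = 1.697 × 10^6 m³.
Over A = 26.8 km², depth = V / A = 63.3 mm.

d ≈ 63.3 mm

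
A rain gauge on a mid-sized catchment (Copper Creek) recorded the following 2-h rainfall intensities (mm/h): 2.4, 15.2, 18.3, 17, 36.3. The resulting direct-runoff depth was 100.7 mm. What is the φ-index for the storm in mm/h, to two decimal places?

Only the 4 blocks with intensity above φ contribute runoff: 15.2, 18.3, 17, 36.3 mm/h.
Σ(I−φ)·Δt = d  ⇒  (15.2+18.3+17+36.3 − 4φ)·2 = 100.7
φ = (86.80 − 100.7/2) / 4 = 9.11 mm/h.

φ ≈ 9.11 mm/h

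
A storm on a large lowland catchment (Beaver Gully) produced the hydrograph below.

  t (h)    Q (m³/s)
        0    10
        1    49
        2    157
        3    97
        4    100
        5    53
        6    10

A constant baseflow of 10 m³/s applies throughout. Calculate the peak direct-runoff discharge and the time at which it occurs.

Subtracting baseflow gives direct-runoff ordinates: 0.0, 39.0, 147.0, 87.0, 90.0, 43.0, 0.0 m³/s.
The maximum is 147.0 m³/s, occurring at the reading for t = 2 h.

Q_p = 147.0 m³/s at t = 2 h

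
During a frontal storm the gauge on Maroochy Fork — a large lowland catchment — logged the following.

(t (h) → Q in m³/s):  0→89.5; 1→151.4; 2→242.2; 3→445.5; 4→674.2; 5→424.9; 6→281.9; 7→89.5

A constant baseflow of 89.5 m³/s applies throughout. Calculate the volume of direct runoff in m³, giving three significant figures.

V ≈ 6.06 × 10^6 m³

Direct-runoff ordinates (Q − Q_b): 0.0, 61.9, 152.7, 356.0, 584.7, 335.4, 192.4, 0.0 m³/s.
ΣQ_DR = 1683 m³/s.
With Δt = 1 h = 3600 s, V = ΣQ_DR · Δt = 1683 × 3600 = 6.06 × 10^6 m³.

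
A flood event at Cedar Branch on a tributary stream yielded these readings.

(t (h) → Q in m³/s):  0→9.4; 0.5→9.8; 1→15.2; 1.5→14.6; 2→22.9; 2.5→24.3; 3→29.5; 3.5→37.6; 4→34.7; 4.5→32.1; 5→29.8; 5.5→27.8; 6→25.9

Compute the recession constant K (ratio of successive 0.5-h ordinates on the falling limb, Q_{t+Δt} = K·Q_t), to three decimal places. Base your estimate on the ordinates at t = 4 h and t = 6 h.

K ≈ 0.929

Using the recession-limb readings at t = 4 h and t = 6 h: Q falls from 34.7 to 25.9 m³/s over 4 intervals.
K = (Q₂/Q₁)^(1/4) = (25.9/34.7)^(1/4) = 0.929.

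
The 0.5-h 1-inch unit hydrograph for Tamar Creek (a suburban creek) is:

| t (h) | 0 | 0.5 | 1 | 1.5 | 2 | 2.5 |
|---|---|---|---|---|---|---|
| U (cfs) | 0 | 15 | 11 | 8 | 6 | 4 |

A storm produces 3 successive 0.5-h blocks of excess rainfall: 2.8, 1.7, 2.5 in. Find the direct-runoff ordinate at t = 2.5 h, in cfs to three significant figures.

Q ≈ 41.4 cfs

By discrete convolution, Q_j = Σ (P_i / 1 in) · U_{j−i}.
At t = 2.5 h (j=5): Q = (2.8/1)·4 + (1.7/1)·6 + (2.5/1)·8 = 41.4 cfs.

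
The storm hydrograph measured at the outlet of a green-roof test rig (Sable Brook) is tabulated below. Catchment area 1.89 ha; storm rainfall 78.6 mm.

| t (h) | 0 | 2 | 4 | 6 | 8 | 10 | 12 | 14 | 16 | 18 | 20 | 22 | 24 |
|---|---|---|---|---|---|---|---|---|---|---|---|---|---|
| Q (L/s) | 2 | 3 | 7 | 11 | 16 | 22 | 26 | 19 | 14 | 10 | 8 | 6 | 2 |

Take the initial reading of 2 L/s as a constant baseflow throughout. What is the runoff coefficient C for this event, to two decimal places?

C ≈ 0.58

ΣQ_DR = 120.0 L/s; V = ΣQ_DR·Δt = 8.640 × 10^5 L.
Runoff depth d = V / A = 45.71 mm.
C = d / P = 45.71 / 78.6 = 0.58.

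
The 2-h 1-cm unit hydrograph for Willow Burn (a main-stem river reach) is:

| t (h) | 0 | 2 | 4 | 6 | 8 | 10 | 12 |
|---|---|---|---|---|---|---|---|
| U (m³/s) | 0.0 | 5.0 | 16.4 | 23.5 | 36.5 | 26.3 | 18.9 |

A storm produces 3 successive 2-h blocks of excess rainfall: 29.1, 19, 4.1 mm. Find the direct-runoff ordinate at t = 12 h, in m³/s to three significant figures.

Q ≈ 120 m³/s

By discrete convolution, Q_j = Σ (P_i / 10 mm) · U_{j−i}.
At t = 12 h (j=6): Q = (29.1/10)·18.9 + (19/10)·26.3 + (4.1/10)·36.5 = 120 m³/s.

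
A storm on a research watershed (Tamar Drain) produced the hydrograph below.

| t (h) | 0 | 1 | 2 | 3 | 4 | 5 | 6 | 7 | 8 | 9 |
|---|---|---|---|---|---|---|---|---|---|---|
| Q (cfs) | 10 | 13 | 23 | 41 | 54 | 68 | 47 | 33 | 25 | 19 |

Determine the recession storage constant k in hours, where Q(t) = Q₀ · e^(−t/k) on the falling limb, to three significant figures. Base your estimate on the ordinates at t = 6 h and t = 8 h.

On the falling limb, Q drops from 47 to 25 cfs between t = 6 h and t = 8 h (Δt = 2 h).
k = −Δt / ln(Q₂/Q₁) = −2 / ln(25/47) = 3.17 h.

k ≈ 3.17 h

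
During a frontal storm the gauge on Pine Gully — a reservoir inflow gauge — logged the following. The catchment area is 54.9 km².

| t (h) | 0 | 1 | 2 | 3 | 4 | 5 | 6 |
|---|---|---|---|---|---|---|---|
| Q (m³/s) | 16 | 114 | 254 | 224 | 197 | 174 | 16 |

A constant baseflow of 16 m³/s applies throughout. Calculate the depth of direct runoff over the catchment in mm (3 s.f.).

Direct runoff: 0.0, 98.0, 238.0, 208.0, 181.0, 158.0, 0.0 m³/s; ΣQ_DR = 883.0 m³/s.
V = ΣQ_DR · Δt = 883.0 × 3600 s = 3.179 × 10^6 m³.
Over A = 54.9 km², depth = V / A = 57.9 mm.

d ≈ 57.9 mm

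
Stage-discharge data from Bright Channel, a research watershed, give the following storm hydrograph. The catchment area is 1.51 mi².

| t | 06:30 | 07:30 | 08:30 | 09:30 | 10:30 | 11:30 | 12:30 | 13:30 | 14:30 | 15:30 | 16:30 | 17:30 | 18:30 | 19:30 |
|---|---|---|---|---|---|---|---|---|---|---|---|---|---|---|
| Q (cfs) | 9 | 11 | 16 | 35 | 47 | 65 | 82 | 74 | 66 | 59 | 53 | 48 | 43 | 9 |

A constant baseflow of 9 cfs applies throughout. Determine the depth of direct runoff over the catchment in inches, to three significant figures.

Direct runoff: 0.0, 2.0, 7.0, 26.0, 38.0, 56.0, 73.0, 65.0, 57.0, 50.0, 44.0, 39.0, 34.0, 0.0 cfs; ΣQ_DR = 491.0 cfs.
V = ΣQ_DR · Δt = 491.0 × 3600 s = 1.768 × 10^6 ft³.
Over A = 1.51 mi², depth = V / A = 0.504 in.

d ≈ 0.504 in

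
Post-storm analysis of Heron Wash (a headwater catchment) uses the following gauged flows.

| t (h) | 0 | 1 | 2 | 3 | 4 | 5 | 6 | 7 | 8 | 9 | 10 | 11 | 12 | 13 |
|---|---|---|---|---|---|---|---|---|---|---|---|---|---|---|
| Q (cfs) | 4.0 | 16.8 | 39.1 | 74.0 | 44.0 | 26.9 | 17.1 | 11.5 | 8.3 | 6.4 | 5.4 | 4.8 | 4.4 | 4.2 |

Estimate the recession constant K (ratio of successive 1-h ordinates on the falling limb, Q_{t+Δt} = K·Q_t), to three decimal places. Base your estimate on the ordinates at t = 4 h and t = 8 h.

K ≈ 0.659

Using the recession-limb readings at t = 4 h and t = 8 h: Q falls from 44.0 to 8.3 cfs over 4 intervals.
K = (Q₂/Q₁)^(1/4) = (8.3/44.0)^(1/4) = 0.659.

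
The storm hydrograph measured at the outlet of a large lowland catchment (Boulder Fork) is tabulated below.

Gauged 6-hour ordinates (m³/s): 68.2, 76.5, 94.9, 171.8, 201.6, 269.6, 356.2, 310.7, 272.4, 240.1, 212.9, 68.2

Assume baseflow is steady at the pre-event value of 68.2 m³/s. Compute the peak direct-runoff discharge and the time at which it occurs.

Subtracting baseflow gives direct-runoff ordinates: 0.0, 8.3, 26.7, 103.6, 133.4, 201.4, 288.0, 242.5, 204.2, 171.9, 144.7, 0.0 m³/s.
The maximum is 288.0 m³/s, occurring at the reading for t = 36 h.

Q_p = 288.0 m³/s at t = 36 h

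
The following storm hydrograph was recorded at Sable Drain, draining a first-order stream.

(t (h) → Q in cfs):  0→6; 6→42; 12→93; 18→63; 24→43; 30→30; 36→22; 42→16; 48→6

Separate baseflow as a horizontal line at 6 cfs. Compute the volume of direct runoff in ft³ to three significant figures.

Direct-runoff ordinates (Q − Q_b): 0.0, 36.0, 87.0, 57.0, 37.0, 24.0, 16.0, 10.0, 0.0 cfs.
ΣQ_DR = 267.0 cfs.
With Δt = 6 h = 21600 s, V = ΣQ_DR · Δt = 267.0 × 21600 = 5.77 × 10^6 ft³.

V ≈ 5.77 × 10^6 ft³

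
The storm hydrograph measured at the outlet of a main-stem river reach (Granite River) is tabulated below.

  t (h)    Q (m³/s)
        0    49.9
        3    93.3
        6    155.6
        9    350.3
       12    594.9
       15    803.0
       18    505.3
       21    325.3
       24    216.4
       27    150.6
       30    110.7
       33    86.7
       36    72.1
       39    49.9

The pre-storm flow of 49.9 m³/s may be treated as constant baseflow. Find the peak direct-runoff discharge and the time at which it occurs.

Subtracting baseflow gives direct-runoff ordinates: 0.0, 43.4, 105.7, 300.4, 545.0, 753.1, 455.4, 275.4, 166.5, 100.7, 60.8, 36.8, 22.2, 0.0 m³/s.
The maximum is 753.1 m³/s, occurring at the reading for t = 15 h.

Q_p = 753.1 m³/s at t = 15 h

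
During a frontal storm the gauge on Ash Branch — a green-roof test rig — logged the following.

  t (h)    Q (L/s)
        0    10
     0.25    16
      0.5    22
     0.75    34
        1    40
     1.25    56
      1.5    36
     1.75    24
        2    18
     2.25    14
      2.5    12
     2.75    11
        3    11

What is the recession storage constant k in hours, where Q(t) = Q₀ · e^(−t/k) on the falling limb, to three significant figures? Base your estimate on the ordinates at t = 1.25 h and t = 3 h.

k ≈ 1.08 h

On the falling limb, Q drops from 56 to 11 L/s between t = 1.25 h and t = 3 h (Δt = 1.75 h).
k = −Δt / ln(Q₂/Q₁) = −1.75 / ln(11/56) = 1.08 h.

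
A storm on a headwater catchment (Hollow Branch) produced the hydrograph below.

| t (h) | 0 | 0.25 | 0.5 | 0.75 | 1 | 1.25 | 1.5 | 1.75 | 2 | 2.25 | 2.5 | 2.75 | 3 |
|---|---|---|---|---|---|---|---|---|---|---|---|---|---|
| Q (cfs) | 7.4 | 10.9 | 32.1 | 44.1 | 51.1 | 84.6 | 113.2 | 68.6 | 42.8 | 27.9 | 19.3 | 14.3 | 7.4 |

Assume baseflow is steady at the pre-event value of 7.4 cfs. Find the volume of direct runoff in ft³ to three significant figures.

Direct-runoff ordinates (Q − Q_b): 0.0, 3.5, 24.7, 36.7, 43.7, 77.2, 105.8, 61.2, 35.4, 20.5, 11.9, 6.9, 0.0 cfs.
ΣQ_DR = 427.5 cfs.
With Δt = 0.25 h = 900 s, V = ΣQ_DR · Δt = 427.5 × 900 = 3.85 × 10^5 ft³.

V ≈ 3.85 × 10^5 ft³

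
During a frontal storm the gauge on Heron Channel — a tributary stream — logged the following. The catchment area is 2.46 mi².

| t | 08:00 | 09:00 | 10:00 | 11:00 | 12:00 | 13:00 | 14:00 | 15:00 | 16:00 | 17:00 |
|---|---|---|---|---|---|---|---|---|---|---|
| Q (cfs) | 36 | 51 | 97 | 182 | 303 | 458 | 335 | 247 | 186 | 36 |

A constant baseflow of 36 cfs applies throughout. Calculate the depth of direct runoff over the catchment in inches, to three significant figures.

Direct runoff: 0.0, 15.0, 61.0, 146.0, 267.0, 422.0, 299.0, 211.0, 150.0, 0.0 cfs; ΣQ_DR = 1571 cfs.
V = ΣQ_DR · Δt = 1571 × 3600 s = 5.656 × 10^6 ft³.
Over A = 2.46 mi², depth = V / A = 0.990 in.

d ≈ 0.990 in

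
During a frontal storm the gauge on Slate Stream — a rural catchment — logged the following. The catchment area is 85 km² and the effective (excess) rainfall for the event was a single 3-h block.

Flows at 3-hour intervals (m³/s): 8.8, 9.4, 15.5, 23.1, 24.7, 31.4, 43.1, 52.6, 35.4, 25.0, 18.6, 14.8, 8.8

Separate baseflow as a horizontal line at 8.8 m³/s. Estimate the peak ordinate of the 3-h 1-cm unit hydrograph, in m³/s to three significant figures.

U_p ≈ 17.5 m³/s

Direct runoff: 0.0, 0.6, 6.7, 14.3, 15.9, 22.6, 34.3, 43.8, 26.6, 16.2, 9.8, 6.0, 0.0 m³/s; ΣQ_DR = 196.8 m³/s, peak = 43.8 m³/s.
Runoff depth d = ΣQ_DR·Δt / A = 196.8 × 10800 / (85 km²) = 25.01 mm.
The 1-cm UH is the DRH scaled by (10 mm)/d, so U_p = 43.8 × 10/25.01 = 17.5 m³/s.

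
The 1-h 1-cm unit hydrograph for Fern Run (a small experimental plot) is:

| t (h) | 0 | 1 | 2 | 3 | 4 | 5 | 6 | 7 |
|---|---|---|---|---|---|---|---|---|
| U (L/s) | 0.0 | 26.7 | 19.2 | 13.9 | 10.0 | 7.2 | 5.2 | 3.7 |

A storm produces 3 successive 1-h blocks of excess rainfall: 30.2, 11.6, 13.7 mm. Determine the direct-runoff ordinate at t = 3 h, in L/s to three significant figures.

Q ≈ 101 L/s

By discrete convolution, Q_j = Σ (P_i / 10 mm) · U_{j−i}.
At t = 3 h (j=3): Q = (30.2/10)·13.9 + (11.6/10)·19.2 + (13.7/10)·26.7 = 101 L/s.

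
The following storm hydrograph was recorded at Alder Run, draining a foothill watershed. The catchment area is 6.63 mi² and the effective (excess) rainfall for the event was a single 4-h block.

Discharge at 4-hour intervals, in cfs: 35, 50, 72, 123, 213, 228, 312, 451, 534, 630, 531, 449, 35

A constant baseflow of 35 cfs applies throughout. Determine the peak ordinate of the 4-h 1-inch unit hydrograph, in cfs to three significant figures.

Direct runoff: 0.0, 15.0, 37.0, 88.0, 178.0, 193.0, 277.0, 416.0, 499.0, 595.0, 496.0, 414.0, 0.0 cfs; ΣQ_DR = 3208 cfs, peak = 595.0 cfs.
Runoff depth d = ΣQ_DR·Δt / A = 3208 × 14400 / (6.63 mi²) = 2.999 in.
The 1-inch UH is the DRH scaled by (1 in)/d, so U_p = 595.0 × 1/2.999 = 198 cfs.

U_p ≈ 198 cfs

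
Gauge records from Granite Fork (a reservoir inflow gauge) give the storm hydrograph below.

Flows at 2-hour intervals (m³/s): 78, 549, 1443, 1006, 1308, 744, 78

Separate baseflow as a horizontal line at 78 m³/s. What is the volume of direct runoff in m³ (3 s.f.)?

Direct-runoff ordinates (Q − Q_b): 0.0, 471.0, 1365.0, 928.0, 1230.0, 666.0, 0.0 m³/s.
ΣQ_DR = 4660 m³/s.
With Δt = 2 h = 7200 s, V = ΣQ_DR · Δt = 4660 × 7200 = 3.36 × 10^7 m³.

V ≈ 3.36 × 10^7 m³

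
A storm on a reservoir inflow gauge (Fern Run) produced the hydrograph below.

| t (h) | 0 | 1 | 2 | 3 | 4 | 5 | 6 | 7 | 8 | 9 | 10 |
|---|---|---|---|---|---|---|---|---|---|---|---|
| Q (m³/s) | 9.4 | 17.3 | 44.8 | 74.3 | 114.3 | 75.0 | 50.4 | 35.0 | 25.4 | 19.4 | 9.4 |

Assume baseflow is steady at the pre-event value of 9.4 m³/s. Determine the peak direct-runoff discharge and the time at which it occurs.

Subtracting baseflow gives direct-runoff ordinates: 0.0, 7.9, 35.4, 64.9, 104.9, 65.6, 41.0, 25.6, 16.0, 10.0, 0.0 m³/s.
The maximum is 104.9 m³/s, occurring at the reading for t = 4 h.

Q_p = 104.9 m³/s at t = 4 h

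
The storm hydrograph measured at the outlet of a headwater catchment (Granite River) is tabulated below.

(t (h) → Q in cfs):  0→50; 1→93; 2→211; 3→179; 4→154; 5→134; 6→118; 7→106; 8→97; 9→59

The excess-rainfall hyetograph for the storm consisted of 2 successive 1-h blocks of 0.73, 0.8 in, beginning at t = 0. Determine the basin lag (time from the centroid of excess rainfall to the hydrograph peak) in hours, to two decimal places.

t_L ≈ 0.98 h

Centroid of excess rainfall: t_c = Σ P_i·t̄_i / ΣP_i = 1.0229 h (block centres at 0.5, 1.5 h).
Hydrograph peak occurs at t = 2 h, so basin lag t_L = 2 − 1.0229 = 0.98 h.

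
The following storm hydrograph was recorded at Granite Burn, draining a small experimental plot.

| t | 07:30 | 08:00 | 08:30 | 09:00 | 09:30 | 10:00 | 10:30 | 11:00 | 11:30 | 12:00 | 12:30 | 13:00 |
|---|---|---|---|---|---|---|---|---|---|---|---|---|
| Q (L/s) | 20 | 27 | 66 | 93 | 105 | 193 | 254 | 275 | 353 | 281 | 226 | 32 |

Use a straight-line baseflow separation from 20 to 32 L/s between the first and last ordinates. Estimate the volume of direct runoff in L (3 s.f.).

Direct-runoff ordinates (Q − Q_b): 0.00, 5.91, 43.82, 69.73, 80.64, 167.55, 227.45, 247.36, 324.27, 251.18, 195.09, 0.00 L/s.
ΣQ_DR = 1613 L/s.
With Δt = 0.5 h = 1800 s, V = ΣQ_DR · Δt = 1613 × 1800 = 2.90 × 10^6 L.

V ≈ 2.90 × 10^6 L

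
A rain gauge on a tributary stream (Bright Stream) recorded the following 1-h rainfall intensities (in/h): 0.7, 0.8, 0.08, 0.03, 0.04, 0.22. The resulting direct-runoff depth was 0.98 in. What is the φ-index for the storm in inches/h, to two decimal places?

Only the 2 blocks with intensity above φ contribute runoff: 0.7, 0.8 in/h.
Σ(I−φ)·Δt = d  ⇒  (0.7+0.8 − 2φ)·1 = 0.98
φ = (1.500 − 0.98/1) / 2 = 0.26 in/h.

φ ≈ 0.26 in/h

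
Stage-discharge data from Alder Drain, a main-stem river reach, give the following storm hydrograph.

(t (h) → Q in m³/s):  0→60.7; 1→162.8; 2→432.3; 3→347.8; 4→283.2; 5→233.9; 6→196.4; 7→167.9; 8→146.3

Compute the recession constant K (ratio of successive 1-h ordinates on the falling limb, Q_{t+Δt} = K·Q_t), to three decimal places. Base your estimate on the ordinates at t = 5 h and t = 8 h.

Using the recession-limb readings at t = 5 h and t = 8 h: Q falls from 233.9 to 146.3 m³/s over 3 intervals.
K = (Q₂/Q₁)^(1/3) = (146.3/233.9)^(1/3) = 0.855.

K ≈ 0.855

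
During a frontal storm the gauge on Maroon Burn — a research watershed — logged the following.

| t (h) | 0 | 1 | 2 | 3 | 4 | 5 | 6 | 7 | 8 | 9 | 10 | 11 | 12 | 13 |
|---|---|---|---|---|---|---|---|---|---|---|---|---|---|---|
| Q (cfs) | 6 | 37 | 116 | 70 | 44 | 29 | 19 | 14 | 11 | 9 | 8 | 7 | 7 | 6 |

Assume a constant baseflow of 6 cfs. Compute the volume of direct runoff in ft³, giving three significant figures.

Direct-runoff ordinates (Q − Q_b): 0.0, 31.0, 110.0, 64.0, 38.0, 23.0, 13.0, 8.0, 5.0, 3.0, 2.0, 1.0, 1.0, 0.0 cfs.
ΣQ_DR = 299.0 cfs.
With Δt = 1 h = 3600 s, V = ΣQ_DR · Δt = 299.0 × 3600 = 1.08 × 10^6 ft³.

V ≈ 1.08 × 10^6 ft³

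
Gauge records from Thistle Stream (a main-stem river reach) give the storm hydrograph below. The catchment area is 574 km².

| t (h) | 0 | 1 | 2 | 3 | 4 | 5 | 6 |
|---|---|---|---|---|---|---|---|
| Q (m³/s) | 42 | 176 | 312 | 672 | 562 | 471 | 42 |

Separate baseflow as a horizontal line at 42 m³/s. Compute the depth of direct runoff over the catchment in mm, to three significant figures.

d ≈ 12.4 mm

Direct runoff: 0.0, 134.0, 270.0, 630.0, 520.0, 429.0, 0.0 m³/s; ΣQ_DR = 1983 m³/s.
V = ΣQ_DR · Δt = 1983 × 3600 s = 7.139 × 10^6 m³.
Over A = 574 km², depth = V / A = 12.4 mm.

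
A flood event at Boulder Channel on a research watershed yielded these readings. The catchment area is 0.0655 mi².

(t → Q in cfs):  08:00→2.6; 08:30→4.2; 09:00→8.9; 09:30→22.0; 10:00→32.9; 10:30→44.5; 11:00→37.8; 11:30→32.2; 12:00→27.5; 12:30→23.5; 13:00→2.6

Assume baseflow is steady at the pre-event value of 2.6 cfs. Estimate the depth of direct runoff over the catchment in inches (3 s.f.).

Direct runoff: 0.0, 1.6, 6.3, 19.4, 30.3, 41.9, 35.2, 29.6, 24.9, 20.9, 0.0 cfs; ΣQ_DR = 210.1 cfs.
V = ΣQ_DR · Δt = 210.1 × 1800 s = 3.782 × 10^5 ft³.
Over A = 0.0655 mi², depth = V / A = 2.49 in.

d ≈ 2.49 in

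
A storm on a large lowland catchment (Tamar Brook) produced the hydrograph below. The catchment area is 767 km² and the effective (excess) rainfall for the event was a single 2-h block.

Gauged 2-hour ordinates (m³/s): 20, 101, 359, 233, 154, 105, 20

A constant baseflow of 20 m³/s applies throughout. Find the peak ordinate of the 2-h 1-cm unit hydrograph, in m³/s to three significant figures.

Direct runoff: 0.0, 81.0, 339.0, 213.0, 134.0, 85.0, 0.0 m³/s; ΣQ_DR = 852.0 m³/s, peak = 339.0 m³/s.
Runoff depth d = ΣQ_DR·Δt / A = 852.0 × 7200 / (767 km²) = 7.998 mm.
The 1-cm UH is the DRH scaled by (10 mm)/d, so U_p = 339.0 × 10/7.998 = 424 m³/s.

U_p ≈ 424 m³/s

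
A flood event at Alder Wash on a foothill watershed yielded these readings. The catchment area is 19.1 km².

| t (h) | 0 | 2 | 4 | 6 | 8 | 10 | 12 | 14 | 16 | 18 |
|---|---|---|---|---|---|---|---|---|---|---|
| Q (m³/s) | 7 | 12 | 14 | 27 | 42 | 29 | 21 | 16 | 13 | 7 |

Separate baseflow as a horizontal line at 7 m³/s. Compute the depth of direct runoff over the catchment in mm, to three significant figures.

Direct runoff: 0.0, 5.0, 7.0, 20.0, 35.0, 22.0, 14.0, 9.0, 6.0, 0.0 m³/s; ΣQ_DR = 118.0 m³/s.
V = ΣQ_DR · Δt = 118.0 × 7200 s = 8.496 × 10^5 m³.
Over A = 19.1 km², depth = V / A = 44.5 mm.

d ≈ 44.5 mm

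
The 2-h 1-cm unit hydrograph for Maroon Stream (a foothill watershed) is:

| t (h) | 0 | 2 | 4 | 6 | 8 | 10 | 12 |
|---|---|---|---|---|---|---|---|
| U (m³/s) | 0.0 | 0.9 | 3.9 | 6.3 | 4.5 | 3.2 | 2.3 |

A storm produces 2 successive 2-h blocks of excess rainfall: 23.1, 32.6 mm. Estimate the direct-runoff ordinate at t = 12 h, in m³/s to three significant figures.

By discrete convolution, Q_j = Σ (P_i / 10 mm) · U_{j−i}.
At t = 12 h (j=6): Q = (23.1/10)·2.3 + (32.6/10)·3.2 = 15.7 m³/s.

Q ≈ 15.7 m³/s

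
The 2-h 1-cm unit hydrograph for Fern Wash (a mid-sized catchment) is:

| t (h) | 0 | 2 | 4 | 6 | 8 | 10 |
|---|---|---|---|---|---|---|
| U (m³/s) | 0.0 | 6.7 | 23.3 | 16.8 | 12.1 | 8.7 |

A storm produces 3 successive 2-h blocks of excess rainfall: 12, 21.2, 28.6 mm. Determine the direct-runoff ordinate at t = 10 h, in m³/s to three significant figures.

By discrete convolution, Q_j = Σ (P_i / 10 mm) · U_{j−i}.
At t = 10 h (j=5): Q = (12/10)·8.7 + (21.2/10)·12.1 + (28.6/10)·16.8 = 84.1 m³/s.

Q ≈ 84.1 m³/s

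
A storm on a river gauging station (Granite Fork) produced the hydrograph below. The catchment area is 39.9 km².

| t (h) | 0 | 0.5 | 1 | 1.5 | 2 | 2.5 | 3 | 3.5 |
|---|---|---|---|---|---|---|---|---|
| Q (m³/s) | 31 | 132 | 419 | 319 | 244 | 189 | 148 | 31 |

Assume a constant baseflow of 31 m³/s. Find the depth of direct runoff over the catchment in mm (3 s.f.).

d ≈ 57.1 mm

Direct runoff: 0.0, 101.0, 388.0, 288.0, 213.0, 158.0, 117.0, 0.0 m³/s; ΣQ_DR = 1265 m³/s.
V = ΣQ_DR · Δt = 1265 × 1800 s = 2.277 × 10^6 m³.
Over A = 39.9 km², depth = V / A = 57.1 mm.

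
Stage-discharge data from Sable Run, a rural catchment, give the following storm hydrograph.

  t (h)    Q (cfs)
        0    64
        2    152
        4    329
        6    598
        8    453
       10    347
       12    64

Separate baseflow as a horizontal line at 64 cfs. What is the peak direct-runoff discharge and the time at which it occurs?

Subtracting baseflow gives direct-runoff ordinates: 0.0, 88.0, 265.0, 534.0, 389.0, 283.0, 0.0 cfs.
The maximum is 534.0 cfs, occurring at the reading for t = 6 h.

Q_p = 534.0 cfs at t = 6 h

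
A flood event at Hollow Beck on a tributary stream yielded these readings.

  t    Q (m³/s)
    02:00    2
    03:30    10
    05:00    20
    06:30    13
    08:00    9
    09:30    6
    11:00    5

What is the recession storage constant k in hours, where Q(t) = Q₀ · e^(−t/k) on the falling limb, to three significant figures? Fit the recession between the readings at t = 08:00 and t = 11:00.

k ≈ 5.10 h

On the falling limb, Q drops from 9 to 5 m³/s between t = 08:00 and t = 11:00 (Δt = 3 h).
k = −Δt / ln(Q₂/Q₁) = −3 / ln(5/9) = 5.10 h.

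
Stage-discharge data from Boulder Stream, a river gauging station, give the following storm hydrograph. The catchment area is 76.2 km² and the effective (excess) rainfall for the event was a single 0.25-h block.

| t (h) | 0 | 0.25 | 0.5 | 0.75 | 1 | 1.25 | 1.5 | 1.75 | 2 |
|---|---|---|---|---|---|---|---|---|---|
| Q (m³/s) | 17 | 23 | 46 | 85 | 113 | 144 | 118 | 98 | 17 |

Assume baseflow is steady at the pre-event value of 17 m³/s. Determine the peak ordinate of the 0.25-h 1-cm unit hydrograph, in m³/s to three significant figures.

U_p ≈ 212 m³/s

Direct runoff: 0.0, 6.0, 29.0, 68.0, 96.0, 127.0, 101.0, 81.0, 0.0 m³/s; ΣQ_DR = 508.0 m³/s, peak = 127.0 m³/s.
Runoff depth d = ΣQ_DR·Δt / A = 508.0 × 900 / (76.2 km²) = 6.000 mm.
The 1-cm UH is the DRH scaled by (10 mm)/d, so U_p = 127.0 × 10/6.000 = 212 m³/s.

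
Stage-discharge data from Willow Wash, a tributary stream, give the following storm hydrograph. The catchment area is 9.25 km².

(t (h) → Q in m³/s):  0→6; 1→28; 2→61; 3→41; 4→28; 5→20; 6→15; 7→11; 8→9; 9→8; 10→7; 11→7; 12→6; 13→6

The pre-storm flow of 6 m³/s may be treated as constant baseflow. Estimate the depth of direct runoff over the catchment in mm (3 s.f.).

d ≈ 65.8 mm

Direct runoff: 0.0, 22.0, 55.0, 35.0, 22.0, 14.0, 9.0, 5.0, 3.0, 2.0, 1.0, 1.0, 0.0, 0.0 m³/s; ΣQ_DR = 169.0 m³/s.
V = ΣQ_DR · Δt = 169.0 × 3600 s = 6.084 × 10^5 m³.
Over A = 9.25 km², depth = V / A = 65.8 mm.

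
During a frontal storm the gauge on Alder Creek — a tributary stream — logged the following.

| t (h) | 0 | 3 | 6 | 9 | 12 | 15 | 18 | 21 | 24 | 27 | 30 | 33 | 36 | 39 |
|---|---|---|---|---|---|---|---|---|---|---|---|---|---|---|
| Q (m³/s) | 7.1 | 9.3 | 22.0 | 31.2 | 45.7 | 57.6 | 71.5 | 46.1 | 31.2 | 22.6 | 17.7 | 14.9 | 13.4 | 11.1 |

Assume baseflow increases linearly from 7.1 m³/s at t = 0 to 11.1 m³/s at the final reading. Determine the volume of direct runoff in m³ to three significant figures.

V ≈ 2.96 × 10^6 m³

Direct-runoff ordinates (Q − Q_b): 0.00, 1.89, 14.28, 23.18, 37.37, 48.96, 62.55, 36.85, 21.64, 12.73, 7.52, 4.42, 2.61, 0.00 m³/s.
ΣQ_DR = 274.0 m³/s.
With Δt = 3 h = 10800 s, V = ΣQ_DR · Δt = 274.0 × 10800 = 2.96 × 10^6 m³.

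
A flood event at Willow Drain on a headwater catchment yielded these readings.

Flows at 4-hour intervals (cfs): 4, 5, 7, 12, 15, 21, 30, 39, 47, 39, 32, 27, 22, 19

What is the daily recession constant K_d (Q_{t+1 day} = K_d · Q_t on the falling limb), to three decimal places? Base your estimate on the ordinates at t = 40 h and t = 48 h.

K_d ≈ 0.325

Between t = 40 h and t = 48 h the flow falls from 32 to 22 cfs over 2×4 h = 8 h.
Per-interval ratio K = (22/32)^(1/2) = 0.8292; K_d = K^(24/4) = 0.325.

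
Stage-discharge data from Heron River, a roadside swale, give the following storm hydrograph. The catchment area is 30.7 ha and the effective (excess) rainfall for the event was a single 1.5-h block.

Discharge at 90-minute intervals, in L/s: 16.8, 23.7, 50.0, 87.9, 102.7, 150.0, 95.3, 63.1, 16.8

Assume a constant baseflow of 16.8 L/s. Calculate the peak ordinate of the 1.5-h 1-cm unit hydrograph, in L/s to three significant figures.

Direct runoff: 0.0, 6.9, 33.2, 71.1, 85.9, 133.2, 78.5, 46.3, 0.0 L/s; ΣQ_DR = 455.1 L/s, peak = 133.2 L/s.
Runoff depth d = ΣQ_DR·Δt / A = 455.1 × 5400 / (30.7 ha) = 8.005 mm.
The 1-cm UH is the DRH scaled by (10 mm)/d, so U_p = 133.2 × 10/8.005 = 166 L/s.

U_p ≈ 166 L/s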